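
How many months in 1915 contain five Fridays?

5

A month has five Fridays exactly when Friday falls within its first (length − 28) days.
Jan: 31 days, starts Fri → 5 of Fri, Sat, Sun ✓
Feb: 28 days, starts Mon → 5 of (none)
Mar: 31 days, starts Mon → 5 of Mon, Tue, Wed
Apr: 30 days, starts Thu → 5 of Thu, Fri ✓
May: 31 days, starts Sat → 5 of Sat, Sun, Mon
Jun: 30 days, starts Tue → 5 of Tue, Wed
Jul: 31 days, starts Thu → 5 of Thu, Fri, Sat ✓
Aug: 31 days, starts Sun → 5 of Sun, Mon, Tue
Sep: 30 days, starts Wed → 5 of Wed, Thu
Oct: 31 days, starts Fri → 5 of Fri, Sat, Sun ✓
Nov: 30 days, starts Mon → 5 of Mon, Tue
Dec: 31 days, starts Wed → 5 of Wed, Thu, Fri ✓
Months with five Fridays: Jan, Apr, Jul, Oct, Dec.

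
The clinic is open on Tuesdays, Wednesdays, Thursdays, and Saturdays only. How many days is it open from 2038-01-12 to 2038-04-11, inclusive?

2038-01-12 is a Tuesday.
From 2038-01-12 to 2038-04-11 is 90 days inclusive.
90 = 7 × 12 + 6, so there are 12 full weeks plus 6 extra days.
Each full week contributes 4 days from the set (Tue, Wed, Thu, Sat): 12 × 4 = 48.
The 6 extra days are Tuesday, Wednesday, Thursday, Friday, Saturday, Sunday — 4 of them qualify.
Total: 48 + 4 = 52.

52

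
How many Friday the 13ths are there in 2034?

2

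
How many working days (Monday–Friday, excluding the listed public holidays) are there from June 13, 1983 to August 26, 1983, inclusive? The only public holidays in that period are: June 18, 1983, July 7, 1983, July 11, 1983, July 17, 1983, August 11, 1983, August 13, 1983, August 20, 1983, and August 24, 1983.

51 working days

June 13, 1983 is a Monday.
The range spans 75 days (inclusive of both endpoints).
75 = 7 × 10 + 5, so there are 10 full weeks plus 5 extra days.
Each full week contributes 5 weekdays (Mon–Fri): 10 × 5 = 50.
The 5 extra days are Monday, Tuesday, Wednesday, Thursday, Friday — 5 of them qualify.
Total: 50 + 5 = 55.
Holidays: June 18, 1983 (Sat); July 7, 1983 (Thu); July 11, 1983 (Mon); July 17, 1983 (Sun); August 11, 1983 (Thu); August 13, 1983 (Sat); August 20, 1983 (Sat); August 24, 1983 (Wed).
4 of the 8 holidays fall on weekdays; the rest are weekends and were already excluded.
Business days: 55 − 4 = 51.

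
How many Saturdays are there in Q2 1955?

13

1 April 1955 is a Friday.
From 1 April 1955 to 30 June 1955 is 91 days inclusive.
91 = 7 × 13, so the span is exactly 13 full weeks.
Each full week contributes one Saturday: 13 so far.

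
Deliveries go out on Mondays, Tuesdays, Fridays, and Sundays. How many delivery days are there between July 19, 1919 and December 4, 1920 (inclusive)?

288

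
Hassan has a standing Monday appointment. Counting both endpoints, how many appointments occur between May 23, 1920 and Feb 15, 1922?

May 23, 1920 is a Sunday.
That's 634 days from start to end, counting both.
634 = 7 × 90 + 4, so there are 90 full weeks plus 4 extra days.
Each full week contributes one Monday: 90 so far.
The 4 extra days are Sun, Mon, Tue, Wed — 1 of them qualifies.
Total: 90 + 1 = 91.

91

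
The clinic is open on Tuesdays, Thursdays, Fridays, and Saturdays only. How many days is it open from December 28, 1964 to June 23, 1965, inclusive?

December 28, 1964 is a Monday.
From December 28, 1964 to June 23, 1965 is 178 days inclusive.
178 = 7 × 25 + 3, so there are 25 full weeks plus 3 extra days.
Each full week contributes 4 days from the set (Tue, Thu, Fri, Sat): 25 × 4 = 100.
The 3 extra days are Monday, Tuesday, Wednesday — 1 of them qualifies.
Total: 100 + 1 = 101.

101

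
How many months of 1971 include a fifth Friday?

5

A month has five Fridays exactly when Friday falls within its first (length − 28) days.
Jan: 31 days, starts Fri → 5 of Fri, Sat, Sun ✓
Feb: 28 days, starts Mon → 5 of (none)
Mar: 31 days, starts Mon → 5 of Mon, Tue, Wed
Apr: 30 days, starts Thu → 5 of Thu, Fri ✓
May: 31 days, starts Sat → 5 of Sat, Sun, Mon
Jun: 30 days, starts Tue → 5 of Tue, Wed
Jul: 31 days, starts Thu → 5 of Thu, Fri, Sat ✓
Aug: 31 days, starts Sun → 5 of Sun, Mon, Tue
Sep: 30 days, starts Wed → 5 of Wed, Thu
Oct: 31 days, starts Fri → 5 of Fri, Sat, Sun ✓
Nov: 30 days, starts Mon → 5 of Mon, Tue
Dec: 31 days, starts Wed → 5 of Wed, Thu, Fri ✓
Months with five Fridays: Jan, Apr, Jul, Oct, Dec.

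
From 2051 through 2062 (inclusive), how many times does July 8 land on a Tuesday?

2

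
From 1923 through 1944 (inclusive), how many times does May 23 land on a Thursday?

Day of week of May 23 in each year:
1923: Wed, 1924: Fri, 1925: Sat, 1926: Sun, 1927: Mon, 1928: Wed, 1929: Thu ✓, 1930: Fri, 1931: Sat, 1932: Mon, 1933: Tue, 1934: Wed, 1935: Thu ✓, 1936: Sat, 1937: Sun, 1938: Mon, 1939: Tue, 1940: Thu ✓, 1941: Fri, 1942: Sat, 1943: Sun, 1944: Tue
Thursdays: 1929, 1935, 1940.

3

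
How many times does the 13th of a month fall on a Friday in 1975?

1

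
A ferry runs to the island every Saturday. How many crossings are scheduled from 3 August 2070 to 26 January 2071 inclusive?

25

3 August 2070 is a Sunday.
That's 177 days from start to end, counting both.
177 = 7 × 25 + 2, so there are 25 full weeks plus 2 extra days.
Each full week contributes one Saturday: 25 so far.
The 2 extra days are Sun, Mon — none qualify.
Total: 25 + 0 = 25.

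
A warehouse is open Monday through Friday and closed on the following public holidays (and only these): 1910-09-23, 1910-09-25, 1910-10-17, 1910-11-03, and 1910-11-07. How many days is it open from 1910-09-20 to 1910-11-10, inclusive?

34 business days

1910-09-20 is a Tuesday.
That's 52 days from start to end, counting both.
52 = 7 × 7 + 3, so there are 7 full weeks plus 3 extra days.
Each full week contributes 5 weekdays (Mon–Fri): 7 × 5 = 35.
The 3 extra days are Tue, Wed, Thu — 3 of them qualify.
Total: 35 + 3 = 38.
Holidays: 1910-09-23 (Fri); 1910-09-25 (Sun); 1910-10-17 (Mon); 1910-11-03 (Thu); 1910-11-07 (Mon).
4 of the 5 holidays fall on weekdays; the rest are weekends and were already excluded.
Business days: 38 − 4 = 34.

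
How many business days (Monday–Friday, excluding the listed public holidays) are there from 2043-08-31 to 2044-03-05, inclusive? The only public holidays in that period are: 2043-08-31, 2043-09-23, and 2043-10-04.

133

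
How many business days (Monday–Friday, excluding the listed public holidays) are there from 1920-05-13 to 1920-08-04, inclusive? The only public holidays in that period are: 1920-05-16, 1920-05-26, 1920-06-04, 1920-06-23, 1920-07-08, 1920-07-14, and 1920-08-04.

54

1920-05-13 is a Thursday.
That's 84 days from start to end, counting both.
84 = 7 × 12, so the span is exactly 12 full weeks.
Each full week contributes 5 weekdays (Mon–Fri): 12 × 5 = 60.
Holidays: 1920-05-16 (Sun); 1920-05-26 (Wed); 1920-06-04 (Fri); 1920-06-23 (Wed); 1920-07-08 (Thu); 1920-07-14 (Wed); 1920-08-04 (Wed).
6 of the 7 holidays fall on weekdays; the rest are weekends and were already excluded.
Business days: 60 − 6 = 54.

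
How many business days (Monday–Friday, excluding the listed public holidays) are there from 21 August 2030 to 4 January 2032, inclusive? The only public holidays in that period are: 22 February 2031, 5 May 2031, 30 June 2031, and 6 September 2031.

356

21 August 2030 is a Wednesday.
The range spans 502 days (inclusive of both endpoints).
502 = 7 × 71 + 5, so there are 71 full weeks plus 5 extra days.
Each full week contributes 5 weekdays (Mon–Fri): 71 × 5 = 355.
The 5 extra days are Wednesday, Thursday, Friday, Saturday, Sunday — 3 of them qualify.
Total: 355 + 3 = 358.
Holidays: 22 February 2031 (Sat); 5 May 2031 (Mon); 30 June 2031 (Mon); 6 September 2031 (Sat).
2 of the 4 holidays fall on weekdays; the rest are weekends and were already excluded.
Business days: 358 − 2 = 356.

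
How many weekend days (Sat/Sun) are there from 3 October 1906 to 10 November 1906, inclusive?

11

3 October 1906 is a Wednesday.
The range spans 39 days (inclusive of both endpoints).
39 = 7 × 5 + 4, so there are 5 full weeks plus 4 extra days.
Each full week contributes 2 weekend days (Sat, Sun): 5 × 2 = 10.
The 4 extra days are Wed, Thu, Fri, Sat — 1 of them qualifies.
Total: 10 + 1 = 11.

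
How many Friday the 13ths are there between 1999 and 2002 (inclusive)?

Friday-the-13ths by year:
1999: Aug
2000: Oct
2001: Apr, Jul
2002: Sep, Dec

6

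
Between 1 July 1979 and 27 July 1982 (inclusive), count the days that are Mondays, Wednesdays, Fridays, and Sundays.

642

1 July 1979 is a Sunday.
From 1 July 1979 to 27 July 1982 is 1123 days inclusive.
1123 = 7 × 160 + 3, so there are 160 full weeks plus 3 extra days.
Each full week contributes 4 days from the set (Mon, Wed, Fri, Sun): 160 × 4 = 640.
The 3 extra days are Sunday, Monday, Tuesday — 2 of them qualify.
Total: 640 + 2 = 642.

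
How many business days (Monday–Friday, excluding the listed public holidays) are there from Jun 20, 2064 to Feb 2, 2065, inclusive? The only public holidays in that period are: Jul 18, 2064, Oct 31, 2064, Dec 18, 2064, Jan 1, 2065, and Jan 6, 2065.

157 business days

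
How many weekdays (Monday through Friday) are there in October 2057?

2057-10-01 is a Monday.
From 2057-10-01 to 2057-10-31 is 31 days inclusive.
31 = 7 × 4 + 3, so there are 4 full weeks plus 3 extra days.
Each full week contributes 5 weekdays (Mon–Fri): 4 × 5 = 20.
The 3 extra days are Mon, Tue, Wed — 3 of them qualify.
Total: 20 + 3 = 23.

23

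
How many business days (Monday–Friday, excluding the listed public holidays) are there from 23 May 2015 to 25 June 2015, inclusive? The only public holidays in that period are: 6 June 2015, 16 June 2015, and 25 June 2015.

22 business days

23 May 2015 is a Saturday.
The range spans 34 days (inclusive of both endpoints).
34 = 7 × 4 + 6, so there are 4 full weeks plus 6 extra days.
Each full week contributes 5 weekdays (Mon–Fri): 4 × 5 = 20.
The 6 extra days are Saturday, Sunday, Monday, Tuesday, Wednesday, Thursday — 4 of them qualify.
Total: 20 + 4 = 24.
Holidays: 6 June 2015 (Sat); 16 June 2015 (Tue); 25 June 2015 (Thu).
2 of the 3 holidays fall on weekdays; the rest are weekends and were already excluded.
Business days: 24 − 2 = 22.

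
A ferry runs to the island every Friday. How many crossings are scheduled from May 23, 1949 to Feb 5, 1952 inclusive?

141

May 23, 1949 is a Monday.
That's 989 days from start to end, counting both.
989 = 7 × 141 + 2, so there are 141 full weeks plus 2 extra days.
Each full week contributes one Friday: 141 so far.
The 2 extra days are Mon, Tue — none qualify.
Total: 141 + 0 = 141.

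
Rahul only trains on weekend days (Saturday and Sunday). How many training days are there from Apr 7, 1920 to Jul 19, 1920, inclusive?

30

Apr 7, 1920 is a Wednesday.
That's 104 days from start to end, counting both.
104 = 7 × 14 + 6, so there are 14 full weeks plus 6 extra days.
Each full week contributes 2 weekend days (Sat, Sun): 14 × 2 = 28.
The 6 extra days are Wednesday, Thursday, Friday, Saturday, Sunday, Monday — 2 of them qualify.
Total: 28 + 2 = 30.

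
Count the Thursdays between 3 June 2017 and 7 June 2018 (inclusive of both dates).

53 Thursdays

3 June 2017 is a Saturday.
From 3 June 2017 to 7 June 2018 is 370 days inclusive.
370 = 7 × 52 + 6, so there are 52 full weeks plus 6 extra days.
Each full week contributes one Thursday: 52 so far.
The 6 extra days are Sat, Sun, Mon, Tue, Wed, Thu — 1 of them qualifies.
Total: 52 + 1 = 53.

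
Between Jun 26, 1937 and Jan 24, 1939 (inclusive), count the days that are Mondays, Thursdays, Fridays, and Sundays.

330

Jun 26, 1937 is a Saturday.
From Jun 26, 1937 to Jan 24, 1939 is 578 days inclusive.
578 = 7 × 82 + 4, so there are 82 full weeks plus 4 extra days.
Each full week contributes 4 days from the set (Mon, Thu, Fri, Sun): 82 × 4 = 328.
The 4 extra days are Sat, Sun, Mon, Tue — 2 of them qualify.
Total: 328 + 2 = 330.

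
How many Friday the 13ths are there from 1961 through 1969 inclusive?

Friday-the-13ths by year:
1961: Jan, Oct
1962: Apr, Jul
1963: Sep, Dec
1964: Mar, Nov
1965: Aug
1966: May
1967: Jan, Oct
1968: Sep, Dec
1969: Jun

15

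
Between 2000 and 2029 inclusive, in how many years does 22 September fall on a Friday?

Day of week of September 22 in each year:
2000: Fri ✓, 2001: Sat, 2002: Sun, 2003: Mon, 2004: Wed, 2005: Thu, 2006: Fri ✓, 2007: Sat, 2008: Mon, 2009: Tue, 2010: Wed, 2011: Thu, 2012: Sat, 2013: Sun, 2014: Mon, 2015: Tue, 2016: Thu, 2017: Fri ✓, 2018: Sat, 2019: Sun, 2020: Tue, 2021: Wed, 2022: Thu, 2023: Fri ✓, 2024: Sun, 2025: Mon, 2026: Tue, 2027: Wed, 2028: Fri ✓, 2029: Sat
Fridays: 2000, 2006, 2017, 2023, 2028.

5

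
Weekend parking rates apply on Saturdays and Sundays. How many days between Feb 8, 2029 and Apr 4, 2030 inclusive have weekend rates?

Feb 8, 2029 is a Thursday.
The range spans 421 days (inclusive of both endpoints).
421 = 7 × 60 + 1, so there are 60 full weeks plus 1 extra day.
Each full week contributes 2 weekend days (Sat, Sun): 60 × 2 = 120.
The 1 extra day is Thursday — none qualify.
Total: 120 + 0 = 120.

120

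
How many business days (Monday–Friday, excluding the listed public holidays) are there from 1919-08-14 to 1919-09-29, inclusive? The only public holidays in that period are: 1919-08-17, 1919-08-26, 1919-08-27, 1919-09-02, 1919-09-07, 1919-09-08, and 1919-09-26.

28

1919-08-14 is a Thursday.
The range spans 47 days (inclusive of both endpoints).
47 = 7 × 6 + 5, so there are 6 full weeks plus 5 extra days.
Each full week contributes 5 weekdays (Mon–Fri): 6 × 5 = 30.
The 5 extra days are Thu, Fri, Sat, Sun, Mon — 3 of them qualify.
Total: 30 + 3 = 33.
Holidays: 1919-08-17 (Sun); 1919-08-26 (Tue); 1919-08-27 (Wed); 1919-09-02 (Tue); 1919-09-07 (Sun); 1919-09-08 (Mon); 1919-09-26 (Fri).
5 of the 7 holidays fall on weekdays; the rest are weekends and were already excluded.
Business days: 33 − 5 = 28.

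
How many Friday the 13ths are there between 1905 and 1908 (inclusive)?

Friday-the-13ths by year:
1905: Jan, Oct
1906: Apr, Jul
1907: Sep, Dec
1908: Mar, Nov

8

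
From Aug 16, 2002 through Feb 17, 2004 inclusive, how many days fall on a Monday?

Aug 16, 2002 is a Friday.
That's 551 days from start to end, counting both.
551 = 7 × 78 + 5, so there are 78 full weeks plus 5 extra days.
Each full week contributes one Monday: 78 so far.
The 5 extra days are Fri, Sat, Sun, Mon, Tue — 1 of them qualifies.
Total: 78 + 1 = 79.

79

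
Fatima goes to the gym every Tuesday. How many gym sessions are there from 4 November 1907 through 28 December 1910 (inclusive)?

165 Tuesdays

4 November 1907 is a Monday.
That's 1151 days from start to end, counting both.
1151 = 7 × 164 + 3, so there are 164 full weeks plus 3 extra days.
Each full week contributes one Tuesday: 164 so far.
The 3 extra days are Mon, Tue, Wed — 1 of them qualifies.
Total: 164 + 1 = 165.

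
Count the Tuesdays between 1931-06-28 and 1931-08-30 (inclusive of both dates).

9 Tuesdays

1931-06-28 is a Sunday.
From 1931-06-28 to 1931-08-30 is 64 days inclusive.
64 = 7 × 9 + 1, so there are 9 full weeks plus 1 extra day.
Each full week contributes one Tuesday: 9 so far.
The 1 extra day is Sun — none qualify.
Total: 9 + 0 = 9.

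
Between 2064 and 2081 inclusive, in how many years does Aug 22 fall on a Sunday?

Day of week of August 22 in each year:
2064: Fri, 2065: Sat, 2066: Sun ✓, 2067: Mon, 2068: Wed, 2069: Thu, 2070: Fri, 2071: Sat, 2072: Mon, 2073: Tue, 2074: Wed, 2075: Thu, 2076: Sat, 2077: Sun ✓, 2078: Mon, 2079: Tue, 2080: Thu, 2081: Fri
Sundays: 2066, 2077.

2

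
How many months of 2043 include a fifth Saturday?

4

A month has five Saturdays exactly when Saturday falls within its first (length − 28) days.
Jan: 31 days, starts Thu → 5 of Thu, Fri, Sat ✓
Feb: 28 days, starts Sun → 5 of (none)
Mar: 31 days, starts Sun → 5 of Sun, Mon, Tue
Apr: 30 days, starts Wed → 5 of Wed, Thu
May: 31 days, starts Fri → 5 of Fri, Sat, Sun ✓
Jun: 30 days, starts Mon → 5 of Mon, Tue
Jul: 31 days, starts Wed → 5 of Wed, Thu, Fri
Aug: 31 days, starts Sat → 5 of Sat, Sun, Mon ✓
Sep: 30 days, starts Tue → 5 of Tue, Wed
Oct: 31 days, starts Thu → 5 of Thu, Fri, Sat ✓
Nov: 30 days, starts Sun → 5 of Sun, Mon
Dec: 31 days, starts Tue → 5 of Tue, Wed, Thu
Months with five Saturdays: Jan, May, Aug, Oct.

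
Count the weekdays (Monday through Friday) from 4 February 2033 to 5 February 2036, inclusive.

783 weekdays

4 February 2033 is a Friday.
The range spans 1097 days (inclusive of both endpoints).
1097 = 7 × 156 + 5, so there are 156 full weeks plus 5 extra days.
Each full week contributes 5 weekdays (Mon–Fri): 156 × 5 = 780.
The 5 extra days are Fri, Sat, Sun, Mon, Tue — 3 of them qualify.
Total: 780 + 3 = 783.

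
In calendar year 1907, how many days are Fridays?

1907-01-01 is a Tuesday.
The range spans 365 days (inclusive of both endpoints).
365 = 7 × 52 + 1, so there are 52 full weeks plus 1 extra day.
Each full week contributes one Friday: 52 so far.
The 1 extra day is Tue — none qualify.
Total: 52 + 0 = 52.

52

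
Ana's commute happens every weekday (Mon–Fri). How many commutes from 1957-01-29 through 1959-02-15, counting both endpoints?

534 weekdays

1957-01-29 is a Tuesday.
The range spans 748 days (inclusive of both endpoints).
748 = 7 × 106 + 6, so there are 106 full weeks plus 6 extra days.
Each full week contributes 5 weekdays (Mon–Fri): 106 × 5 = 530.
The 6 extra days are Tuesday, Wednesday, Thursday, Friday, Saturday, Sunday — 4 of them qualify.
Total: 530 + 4 = 534.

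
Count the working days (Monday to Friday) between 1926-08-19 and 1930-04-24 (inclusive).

1926-08-19 is a Thursday.
From 1926-08-19 to 1930-04-24 is 1345 days inclusive.
1345 = 7 × 192 + 1, so there are 192 full weeks plus 1 extra day.
Each full week contributes 5 weekdays (Mon–Fri): 192 × 5 = 960.
The 1 extra day is Thursday — 1 of them qualifies.
Total: 960 + 1 = 961.

961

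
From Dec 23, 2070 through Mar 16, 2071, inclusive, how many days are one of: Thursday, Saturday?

24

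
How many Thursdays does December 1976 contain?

1976-12-01 is a Wednesday.
That's 31 days from start to end, counting both.
31 = 7 × 4 + 3, so there are 4 full weeks plus 3 extra days.
Each full week contributes one Thursday: 4 so far.
The 3 extra days are Wednesday, Thursday, Friday — 1 of them qualifies.
Total: 4 + 1 = 5.

5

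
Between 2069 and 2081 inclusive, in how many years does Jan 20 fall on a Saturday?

2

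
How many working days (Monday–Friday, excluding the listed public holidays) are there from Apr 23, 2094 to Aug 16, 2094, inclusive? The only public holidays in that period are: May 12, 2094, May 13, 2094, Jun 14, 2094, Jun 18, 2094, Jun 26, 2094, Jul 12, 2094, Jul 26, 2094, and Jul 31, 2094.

Apr 23, 2094 is a Friday.
That's 116 days from start to end, counting both.
116 = 7 × 16 + 4, so there are 16 full weeks plus 4 extra days.
Each full week contributes 5 weekdays (Mon–Fri): 16 × 5 = 80.
The 4 extra days are Fri, Sat, Sun, Mon — 2 of them qualify.
Total: 80 + 2 = 82.
Holidays: May 12, 2094 (Wed); May 13, 2094 (Thu); Jun 14, 2094 (Mon); Jun 18, 2094 (Fri); Jun 26, 2094 (Sat); Jul 12, 2094 (Mon); Jul 26, 2094 (Mon); Jul 31, 2094 (Sat).
6 of the 8 holidays fall on weekdays; the rest are weekends and were already excluded.
Business days: 82 − 6 = 76.

76 working days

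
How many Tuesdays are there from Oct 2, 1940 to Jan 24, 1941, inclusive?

16 Tuesdays

Oct 2, 1940 is a Wednesday.
The range spans 115 days (inclusive of both endpoints).
115 = 7 × 16 + 3, so there are 16 full weeks plus 3 extra days.
Each full week contributes one Tuesday: 16 so far.
The 3 extra days are Wed, Thu, Fri — none qualify.
Total: 16 + 0 = 16.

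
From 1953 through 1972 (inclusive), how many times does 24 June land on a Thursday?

Day of week of June 24 in each year:
1953: Wed, 1954: Thu ✓, 1955: Fri, 1956: Sun, 1957: Mon, 1958: Tue, 1959: Wed, 1960: Fri, 1961: Sat, 1962: Sun, 1963: Mon, 1964: Wed, 1965: Thu ✓, 1966: Fri, 1967: Sat, 1968: Mon, 1969: Tue, 1970: Wed, 1971: Thu ✓, 1972: Sat
Thursdays: 1954, 1965, 1971.

3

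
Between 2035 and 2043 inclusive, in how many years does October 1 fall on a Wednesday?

2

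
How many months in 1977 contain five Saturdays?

5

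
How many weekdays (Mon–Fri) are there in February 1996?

21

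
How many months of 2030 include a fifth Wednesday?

A month has five Wednesdays exactly when Wednesday falls within its first (length − 28) days.
Jan: 31 days, starts Tue → 5 of Tue, Wed, Thu ✓
Feb: 28 days, starts Fri → 5 of (none)
Mar: 31 days, starts Fri → 5 of Fri, Sat, Sun
Apr: 30 days, starts Mon → 5 of Mon, Tue
May: 31 days, starts Wed → 5 of Wed, Thu, Fri ✓
Jun: 30 days, starts Sat → 5 of Sat, Sun
Jul: 31 days, starts Mon → 5 of Mon, Tue, Wed ✓
Aug: 31 days, starts Thu → 5 of Thu, Fri, Sat
Sep: 30 days, starts Sun → 5 of Sun, Mon
Oct: 31 days, starts Tue → 5 of Tue, Wed, Thu ✓
Nov: 30 days, starts Fri → 5 of Fri, Sat
Dec: 31 days, starts Sun → 5 of Sun, Mon, Tue
Months with five Wednesdays: Jan, May, Jul, Oct.

4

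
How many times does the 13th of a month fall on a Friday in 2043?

The 13th falls on a Friday when the month's 13th has weekday Fri.
Jan 13 is Tue; Feb 13 is Fri ✓; Mar 13 is Fri ✓; Apr 13 is Mon; May 13 is Wed; Jun 13 is Sat; Jul 13 is Mon; Aug 13 is Thu; Sep 13 is Sun; Oct 13 is Tue; Nov 13 is Fri ✓; Dec 13 is Sun.
Friday the 13ths: Feb, Mar, Nov.

3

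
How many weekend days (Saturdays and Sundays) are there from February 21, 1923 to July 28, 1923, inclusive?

February 21, 1923 is a Wednesday.
That's 158 days from start to end, counting both.
158 = 7 × 22 + 4, so there are 22 full weeks plus 4 extra days.
Each full week contributes 2 weekend days (Sat, Sun): 22 × 2 = 44.
The 4 extra days are Wed, Thu, Fri, Sat — 1 of them qualifies.
Total: 44 + 1 = 45.

45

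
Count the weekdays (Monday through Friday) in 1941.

261

January 1, 1941 is a Wednesday.
The range spans 365 days (inclusive of both endpoints).
365 = 7 × 52 + 1, so there are 52 full weeks plus 1 extra day.
Each full week contributes 5 weekdays (Mon–Fri): 52 × 5 = 260.
The 1 extra day is Wednesday — 1 of them qualifies.
Total: 260 + 1 = 261.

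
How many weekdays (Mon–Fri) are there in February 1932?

21 weekdays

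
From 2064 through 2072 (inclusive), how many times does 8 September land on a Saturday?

1

Day of week of September 8 in each year:
2064: Mon, 2065: Tue, 2066: Wed, 2067: Thu, 2068: Sat ✓, 2069: Sun, 2070: Mon, 2071: Tue, 2072: Thu
Saturdays: 2068.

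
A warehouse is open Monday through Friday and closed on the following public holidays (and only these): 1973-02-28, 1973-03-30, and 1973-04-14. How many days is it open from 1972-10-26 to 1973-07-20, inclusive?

1972-10-26 is a Thursday.
That's 268 days from start to end, counting both.
268 = 7 × 38 + 2, so there are 38 full weeks plus 2 extra days.
Each full week contributes 5 weekdays (Mon–Fri): 38 × 5 = 190.
The 2 extra days are Thu, Fri — 2 of them qualify.
Total: 190 + 2 = 192.
Holidays: 1973-02-28 (Wed); 1973-03-30 (Fri); 1973-04-14 (Sat).
2 of the 3 holidays fall on weekdays; the rest are weekends and were already excluded.
Business days: 192 − 2 = 190.

190 business days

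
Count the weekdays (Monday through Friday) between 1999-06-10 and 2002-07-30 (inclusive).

1999-06-10 is a Thursday.
From 1999-06-10 to 2002-07-30 is 1147 days inclusive.
1147 = 7 × 163 + 6, so there are 163 full weeks plus 6 extra days.
Each full week contributes 5 weekdays (Mon–Fri): 163 × 5 = 815.
The 6 extra days are Thursday, Friday, Saturday, Sunday, Monday, Tuesday — 4 of them qualify.
Total: 815 + 4 = 819.

819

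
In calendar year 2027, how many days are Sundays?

2027-01-01 is a Friday.
The range spans 365 days (inclusive of both endpoints).
365 = 7 × 52 + 1, so there are 52 full weeks plus 1 extra day.
Each full week contributes one Sunday: 52 so far.
The 1 extra day is Friday — none qualify.
Total: 52 + 0 = 52.

52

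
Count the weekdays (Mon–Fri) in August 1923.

23 weekdays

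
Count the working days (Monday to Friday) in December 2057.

21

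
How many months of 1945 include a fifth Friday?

A month has five Fridays exactly when Friday falls within its first (length − 28) days.
Jan: 31 days, starts Mon → 5 of Mon, Tue, Wed
Feb: 28 days, starts Thu → 5 of (none)
Mar: 31 days, starts Thu → 5 of Thu, Fri, Sat ✓
Apr: 30 days, starts Sun → 5 of Sun, Mon
May: 31 days, starts Tue → 5 of Tue, Wed, Thu
Jun: 30 days, starts Fri → 5 of Fri, Sat ✓
Jul: 31 days, starts Sun → 5 of Sun, Mon, Tue
Aug: 31 days, starts Wed → 5 of Wed, Thu, Fri ✓
Sep: 30 days, starts Sat → 5 of Sat, Sun
Oct: 31 days, starts Mon → 5 of Mon, Tue, Wed
Nov: 30 days, starts Thu → 5 of Thu, Fri ✓
Dec: 31 days, starts Sat → 5 of Sat, Sun, Mon
Months with five Fridays: Mar, Jun, Aug, Nov.

4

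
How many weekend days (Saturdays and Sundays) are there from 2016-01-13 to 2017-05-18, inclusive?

2016-01-13 is a Wednesday.
The range spans 492 days (inclusive of both endpoints).
492 = 7 × 70 + 2, so there are 70 full weeks plus 2 extra days.
Each full week contributes 2 weekend days (Sat, Sun): 70 × 2 = 140.
The 2 extra days are Wed, Thu — none qualify.
Total: 140 + 0 = 140.

140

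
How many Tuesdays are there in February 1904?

4

February 1, 1904 is a Monday.
The range spans 29 days (inclusive of both endpoints).
29 = 7 × 4 + 1, so there are 4 full weeks plus 1 extra day.
Each full week contributes one Tuesday: 4 so far.
The 1 extra day is Mon — none qualify.
Total: 4 + 0 = 4.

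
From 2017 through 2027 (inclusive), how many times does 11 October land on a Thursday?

Day of week of October 11 in each year:
2017: Wed, 2018: Thu ✓, 2019: Fri, 2020: Sun, 2021: Mon, 2022: Tue, 2023: Wed, 2024: Fri, 2025: Sat, 2026: Sun, 2027: Mon
Thursdays: 2018.

1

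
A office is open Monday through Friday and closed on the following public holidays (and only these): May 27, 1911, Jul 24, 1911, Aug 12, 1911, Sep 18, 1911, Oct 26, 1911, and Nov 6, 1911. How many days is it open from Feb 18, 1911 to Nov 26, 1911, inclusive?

196 working days

Feb 18, 1911 is a Saturday.
That's 282 days from start to end, counting both.
282 = 7 × 40 + 2, so there are 40 full weeks plus 2 extra days.
Each full week contributes 5 weekdays (Mon–Fri): 40 × 5 = 200.
The 2 extra days are Saturday, Sunday — none qualify.
Total: 200 + 0 = 200.
Holidays: May 27, 1911 (Sat); Jul 24, 1911 (Mon); Aug 12, 1911 (Sat); Sep 18, 1911 (Mon); Oct 26, 1911 (Thu); Nov 6, 1911 (Mon).
4 of the 6 holidays fall on weekdays; the rest are weekends and were already excluded.
Business days: 200 − 4 = 196.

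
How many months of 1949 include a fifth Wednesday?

A month has five Wednesdays exactly when Wednesday falls within its first (length − 28) days.
Jan: 31 days, starts Sat → 5 of Sat, Sun, Mon
Feb: 28 days, starts Tue → 5 of (none)
Mar: 31 days, starts Tue → 5 of Tue, Wed, Thu ✓
Apr: 30 days, starts Fri → 5 of Fri, Sat
May: 31 days, starts Sun → 5 of Sun, Mon, Tue
Jun: 30 days, starts Wed → 5 of Wed, Thu ✓
Jul: 31 days, starts Fri → 5 of Fri, Sat, Sun
Aug: 31 days, starts Mon → 5 of Mon, Tue, Wed ✓
Sep: 30 days, starts Thu → 5 of Thu, Fri
Oct: 31 days, starts Sat → 5 of Sat, Sun, Mon
Nov: 30 days, starts Tue → 5 of Tue, Wed ✓
Dec: 31 days, starts Thu → 5 of Thu, Fri, Sat
Months with five Wednesdays: Mar, Jun, Aug, Nov.

4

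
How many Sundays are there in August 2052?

1 August 2052 is a Thursday.
That's 31 days from start to end, counting both.
31 = 7 × 4 + 3, so there are 4 full weeks plus 3 extra days.
Each full week contributes one Sunday: 4 so far.
The 3 extra days are Thursday, Friday, Saturday — none qualify.
Total: 4 + 0 = 4.

4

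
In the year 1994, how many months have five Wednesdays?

4

A month has five Wednesdays exactly when Wednesday falls within its first (length − 28) days.
Jan: 31 days, starts Sat → 5 of Sat, Sun, Mon
Feb: 28 days, starts Tue → 5 of (none)
Mar: 31 days, starts Tue → 5 of Tue, Wed, Thu ✓
Apr: 30 days, starts Fri → 5 of Fri, Sat
May: 31 days, starts Sun → 5 of Sun, Mon, Tue
Jun: 30 days, starts Wed → 5 of Wed, Thu ✓
Jul: 31 days, starts Fri → 5 of Fri, Sat, Sun
Aug: 31 days, starts Mon → 5 of Mon, Tue, Wed ✓
Sep: 30 days, starts Thu → 5 of Thu, Fri
Oct: 31 days, starts Sat → 5 of Sat, Sun, Mon
Nov: 30 days, starts Tue → 5 of Tue, Wed ✓
Dec: 31 days, starts Thu → 5 of Thu, Fri, Sat
Months with five Wednesdays: Mar, Jun, Aug, Nov.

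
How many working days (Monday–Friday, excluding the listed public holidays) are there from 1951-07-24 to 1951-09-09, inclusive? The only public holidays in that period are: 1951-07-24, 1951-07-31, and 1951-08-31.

31 working days

1951-07-24 is a Tuesday.
That's 48 days from start to end, counting both.
48 = 7 × 6 + 6, so there are 6 full weeks plus 6 extra days.
Each full week contributes 5 weekdays (Mon–Fri): 6 × 5 = 30.
The 6 extra days are Tue, Wed, Thu, Fri, Sat, Sun — 4 of them qualify.
Total: 30 + 4 = 34.
Holidays: 1951-07-24 (Tue); 1951-07-31 (Tue); 1951-08-31 (Fri).
All 3 holidays fall on weekdays, so subtract 3.
Business days: 34 − 3 = 31.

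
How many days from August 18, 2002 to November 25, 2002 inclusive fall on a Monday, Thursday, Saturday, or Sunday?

August 18, 2002 is a Sunday.
That's 100 days from start to end, counting both.
100 = 7 × 14 + 2, so there are 14 full weeks plus 2 extra days.
Each full week contributes 4 days from the set (Mon, Thu, Sat, Sun): 14 × 4 = 56.
The 2 extra days are Sunday, Monday — 2 of them qualify.
Total: 56 + 2 = 58.

58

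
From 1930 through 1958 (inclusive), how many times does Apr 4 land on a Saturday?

4

Day of week of April 4 in each year:
1930: Fri, 1931: Sat ✓, 1932: Mon, 1933: Tue, 1934: Wed, 1935: Thu, 1936: Sat ✓, 1937: Sun, 1938: Mon, 1939: Tue, 1940: Thu, 1941: Fri, 1942: Sat ✓, 1943: Sun, 1944: Tue, 1945: Wed, 1946: Thu, 1947: Fri, 1948: Sun, 1949: Mon, 1950: Tue, 1951: Wed, 1952: Fri, 1953: Sat ✓, 1954: Sun, 1955: Mon, 1956: Wed, 1957: Thu, 1958: Fri
Saturdays: 1931, 1936, 1942, 1953.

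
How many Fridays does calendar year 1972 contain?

52

1 January 1972 is a Saturday.
From 1 January 1972 to 31 December 1972 is 366 days inclusive.
366 = 7 × 52 + 2, so there are 52 full weeks plus 2 extra days.
Each full week contributes one Friday: 52 so far.
The 2 extra days are Sat, Sun — none qualify.
Total: 52 + 0 = 52.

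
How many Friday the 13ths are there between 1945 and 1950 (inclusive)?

Friday-the-13ths by year:
1945: Apr, Jul
1946: Sep, Dec
1947: Jun
1948: Feb, Aug
1949: May
1950: Jan, Oct

10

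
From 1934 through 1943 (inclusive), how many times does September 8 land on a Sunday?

Day of week of September 8 in each year:
1934: Sat, 1935: Sun ✓, 1936: Tue, 1937: Wed, 1938: Thu, 1939: Fri, 1940: Sun ✓, 1941: Mon, 1942: Tue, 1943: Wed
Sundays: 1935, 1940.

2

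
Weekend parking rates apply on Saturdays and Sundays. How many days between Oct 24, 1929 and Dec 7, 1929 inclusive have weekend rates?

Oct 24, 1929 is a Thursday.
From Oct 24, 1929 to Dec 7, 1929 is 45 days inclusive.
45 = 7 × 6 + 3, so there are 6 full weeks plus 3 extra days.
Each full week contributes 2 weekend days (Sat, Sun): 6 × 2 = 12.
The 3 extra days are Thursday, Friday, Saturday — 1 of them qualifies.
Total: 12 + 1 = 13.

13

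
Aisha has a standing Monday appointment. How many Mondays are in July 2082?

1 July 2082 is a Wednesday.
From 1 July 2082 to 31 July 2082 is 31 days inclusive.
31 = 7 × 4 + 3, so there are 4 full weeks plus 3 extra days.
Each full week contributes one Monday: 4 so far.
The 3 extra days are Wed, Thu, Fri — none qualify.
Total: 4 + 0 = 4.

4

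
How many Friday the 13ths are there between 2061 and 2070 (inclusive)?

17

Friday-the-13ths by year:
2061: May
2062: Jan, Oct
2063: Apr, Jul
2064: Jun
2065: Feb, Mar, Nov
2066: Aug
2067: May
2068: Jan, Apr, Jul
2069: Sep, Dec
2070: Jun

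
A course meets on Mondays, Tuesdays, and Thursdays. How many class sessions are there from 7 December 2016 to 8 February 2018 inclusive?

184

7 December 2016 is a Wednesday.
That's 429 days from start to end, counting both.
429 = 7 × 61 + 2, so there are 61 full weeks plus 2 extra days.
Each full week contributes 3 days from the set (Mon, Tue, Thu): 61 × 3 = 183.
The 2 extra days are Wednesday, Thursday — 1 of them qualifies.
Total: 183 + 1 = 184.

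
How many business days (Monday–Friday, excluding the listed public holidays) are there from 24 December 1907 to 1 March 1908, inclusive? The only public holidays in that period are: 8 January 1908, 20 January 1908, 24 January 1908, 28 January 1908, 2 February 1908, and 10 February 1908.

44

24 December 1907 is a Tuesday.
The range spans 69 days (inclusive of both endpoints).
69 = 7 × 9 + 6, so there are 9 full weeks plus 6 extra days.
Each full week contributes 5 weekdays (Mon–Fri): 9 × 5 = 45.
The 6 extra days are Tue, Wed, Thu, Fri, Sat, Sun — 4 of them qualify.
Total: 45 + 4 = 49.
Holidays: 8 January 1908 (Wed); 20 January 1908 (Mon); 24 January 1908 (Fri); 28 January 1908 (Tue); 2 February 1908 (Sun); 10 February 1908 (Mon).
5 of the 6 holidays fall on weekdays; the rest are weekends and were already excluded.
Business days: 49 − 5 = 44.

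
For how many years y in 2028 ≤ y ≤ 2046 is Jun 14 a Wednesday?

Day of week of June 14 in each year:
2028: Wed ✓, 2029: Thu, 2030: Fri, 2031: Sat, 2032: Mon, 2033: Tue, 2034: Wed ✓, 2035: Thu, 2036: Sat, 2037: Sun, 2038: Mon, 2039: Tue, 2040: Thu, 2041: Fri, 2042: Sat, 2043: Sun, 2044: Tue, 2045: Wed ✓, 2046: Thu
Wednesdays: 2028, 2034, 2045.

3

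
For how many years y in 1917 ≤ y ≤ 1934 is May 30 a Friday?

3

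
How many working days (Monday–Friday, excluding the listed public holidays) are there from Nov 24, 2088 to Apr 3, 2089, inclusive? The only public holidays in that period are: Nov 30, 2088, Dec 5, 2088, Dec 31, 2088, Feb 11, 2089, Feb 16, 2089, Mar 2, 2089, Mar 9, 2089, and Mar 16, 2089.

86

Nov 24, 2088 is a Wednesday.
That's 131 days from start to end, counting both.
131 = 7 × 18 + 5, so there are 18 full weeks plus 5 extra days.
Each full week contributes 5 weekdays (Mon–Fri): 18 × 5 = 90.
The 5 extra days are Wed, Thu, Fri, Sat, Sun — 3 of them qualify.
Total: 90 + 3 = 93.
Holidays: Nov 30, 2088 (Tue); Dec 5, 2088 (Sun); Dec 31, 2088 (Fri); Feb 11, 2089 (Fri); Feb 16, 2089 (Wed); Mar 2, 2089 (Wed); Mar 9, 2089 (Wed); Mar 16, 2089 (Wed).
7 of the 8 holidays fall on weekdays; the rest are weekends and were already excluded.
Business days: 93 − 7 = 86.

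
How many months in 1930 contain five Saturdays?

A month has five Saturdays exactly when Saturday falls within its first (length − 28) days.
Jan: 31 days, starts Wed → 5 of Wed, Thu, Fri
Feb: 28 days, starts Sat → 5 of (none)
Mar: 31 days, starts Sat → 5 of Sat, Sun, Mon ✓
Apr: 30 days, starts Tue → 5 of Tue, Wed
May: 31 days, starts Thu → 5 of Thu, Fri, Sat ✓
Jun: 30 days, starts Sun → 5 of Sun, Mon
Jul: 31 days, starts Tue → 5 of Tue, Wed, Thu
Aug: 31 days, starts Fri → 5 of Fri, Sat, Sun ✓
Sep: 30 days, starts Mon → 5 of Mon, Tue
Oct: 31 days, starts Wed → 5 of Wed, Thu, Fri
Nov: 30 days, starts Sat → 5 of Sat, Sun ✓
Dec: 31 days, starts Mon → 5 of Mon, Tue, Wed
Months with five Saturdays: Mar, May, Aug, Nov.

4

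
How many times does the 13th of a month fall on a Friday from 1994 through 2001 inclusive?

Friday-the-13ths by year:
1994: May
1995: Jan, Oct
1996: Sep, Dec
1997: Jun
1998: Feb, Mar, Nov
1999: Aug
2000: Oct
2001: Apr, Jul

13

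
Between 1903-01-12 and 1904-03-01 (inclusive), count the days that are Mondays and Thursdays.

1903-01-12 is a Monday.
That's 415 days from start to end, counting both.
415 = 7 × 59 + 2, so there are 59 full weeks plus 2 extra days.
Each full week contributes 2 days from the set (Mon, Thu): 59 × 2 = 118.
The 2 extra days are Mon, Tue — 1 of them qualifies.
Total: 118 + 1 = 119.

119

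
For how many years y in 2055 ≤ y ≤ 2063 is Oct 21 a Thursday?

2

Day of week of October 21 in each year:
2055: Thu ✓, 2056: Sat, 2057: Sun, 2058: Mon, 2059: Tue, 2060: Thu ✓, 2061: Fri, 2062: Sat, 2063: Sun
Thursdays: 2055, 2060.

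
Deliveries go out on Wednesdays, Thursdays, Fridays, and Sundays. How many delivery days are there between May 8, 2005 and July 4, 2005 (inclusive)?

May 8, 2005 is a Sunday.
From May 8, 2005 to July 4, 2005 is 58 days inclusive.
58 = 7 × 8 + 2, so there are 8 full weeks plus 2 extra days.
Each full week contributes 4 days from the set (Wed, Thu, Fri, Sun): 8 × 4 = 32.
The 2 extra days are Sun, Mon — 1 of them qualifies.
Total: 32 + 1 = 33.

33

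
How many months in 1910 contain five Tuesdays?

A month has five Tuesdays exactly when Tuesday falls within its first (length − 28) days.
Jan: 31 days, starts Sat → 5 of Sat, Sun, Mon
Feb: 28 days, starts Tue → 5 of (none)
Mar: 31 days, starts Tue → 5 of Tue, Wed, Thu ✓
Apr: 30 days, starts Fri → 5 of Fri, Sat
May: 31 days, starts Sun → 5 of Sun, Mon, Tue ✓
Jun: 30 days, starts Wed → 5 of Wed, Thu
Jul: 31 days, starts Fri → 5 of Fri, Sat, Sun
Aug: 31 days, starts Mon → 5 of Mon, Tue, Wed ✓
Sep: 30 days, starts Thu → 5 of Thu, Fri
Oct: 31 days, starts Sat → 5 of Sat, Sun, Mon
Nov: 30 days, starts Tue → 5 of Tue, Wed ✓
Dec: 31 days, starts Thu → 5 of Thu, Fri, Sat
Months with five Tuesdays: Mar, May, Aug, Nov.

4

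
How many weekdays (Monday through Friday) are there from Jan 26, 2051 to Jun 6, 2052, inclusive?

356

Jan 26, 2051 is a Thursday.
From Jan 26, 2051 to Jun 6, 2052 is 498 days inclusive.
498 = 7 × 71 + 1, so there are 71 full weeks plus 1 extra day.
Each full week contributes 5 weekdays (Mon–Fri): 71 × 5 = 355.
The 1 extra day is Thursday — 1 of them qualifies.
Total: 355 + 1 = 356.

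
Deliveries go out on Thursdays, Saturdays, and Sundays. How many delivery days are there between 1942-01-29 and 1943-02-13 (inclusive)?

164

1942-01-29 is a Thursday.
From 1942-01-29 to 1943-02-13 is 381 days inclusive.
381 = 7 × 54 + 3, so there are 54 full weeks plus 3 extra days.
Each full week contributes 3 days from the set (Thu, Sat, Sun): 54 × 3 = 162.
The 3 extra days are Thursday, Friday, Saturday — 2 of them qualify.
Total: 162 + 2 = 164.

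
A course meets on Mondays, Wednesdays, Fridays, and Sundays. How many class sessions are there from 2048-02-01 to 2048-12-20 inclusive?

185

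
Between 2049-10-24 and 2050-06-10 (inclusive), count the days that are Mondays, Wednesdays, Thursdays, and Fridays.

132

2049-10-24 is a Sunday.
From 2049-10-24 to 2050-06-10 is 230 days inclusive.
230 = 7 × 32 + 6, so there are 32 full weeks plus 6 extra days.
Each full week contributes 4 days from the set (Mon, Wed, Thu, Fri): 32 × 4 = 128.
The 6 extra days are Sun, Mon, Tue, Wed, Thu, Fri — 4 of them qualify.
Total: 128 + 4 = 132.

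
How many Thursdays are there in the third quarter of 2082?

Jul 1, 2082 is a Wednesday.
From Jul 1, 2082 to Sep 30, 2082 is 92 days inclusive.
92 = 7 × 13 + 1, so there are 13 full weeks plus 1 extra day.
Each full week contributes one Thursday: 13 so far.
The 1 extra day is Wed — none qualify.
Total: 13 + 0 = 13.

13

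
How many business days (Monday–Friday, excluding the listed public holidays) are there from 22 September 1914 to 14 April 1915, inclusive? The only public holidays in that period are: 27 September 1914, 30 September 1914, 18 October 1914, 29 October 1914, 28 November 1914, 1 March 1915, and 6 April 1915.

22 September 1914 is a Tuesday.
From 22 September 1914 to 14 April 1915 is 205 days inclusive.
205 = 7 × 29 + 2, so there are 29 full weeks plus 2 extra days.
Each full week contributes 5 weekdays (Mon–Fri): 29 × 5 = 145.
The 2 extra days are Tue, Wed — 2 of them qualify.
Total: 145 + 2 = 147.
Holidays: 27 September 1914 (Sun); 30 September 1914 (Wed); 18 October 1914 (Sun); 29 October 1914 (Thu); 28 November 1914 (Sat); 1 March 1915 (Mon); 6 April 1915 (Tue).
4 of the 7 holidays fall on weekdays; the rest are weekends and were already excluded.
Business days: 147 − 4 = 143.

143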